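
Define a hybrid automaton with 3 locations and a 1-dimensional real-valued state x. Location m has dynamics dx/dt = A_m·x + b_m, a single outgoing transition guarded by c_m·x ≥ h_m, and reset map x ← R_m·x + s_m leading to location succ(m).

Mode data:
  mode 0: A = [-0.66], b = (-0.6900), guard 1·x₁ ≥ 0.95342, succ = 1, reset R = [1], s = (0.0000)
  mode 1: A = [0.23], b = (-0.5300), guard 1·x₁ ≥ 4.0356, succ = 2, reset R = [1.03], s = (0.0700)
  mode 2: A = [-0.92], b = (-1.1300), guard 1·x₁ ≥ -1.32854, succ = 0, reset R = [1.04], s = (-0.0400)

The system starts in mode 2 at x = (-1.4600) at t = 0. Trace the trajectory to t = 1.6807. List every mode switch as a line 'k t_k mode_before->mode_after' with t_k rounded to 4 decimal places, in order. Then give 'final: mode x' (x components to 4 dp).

Mode 2: guard c·x = -1.3285 hit at Δt = 0.9105 (t = 0.9105), x⁻ = (-1.3285) → reset → x⁺ = (-1.4217), jump to mode 0
Mode 0: flow for 0.7702 to horizon, guard not reached → x = (-1.2718)

1 0.9105 2->0
final: 0 -1.2718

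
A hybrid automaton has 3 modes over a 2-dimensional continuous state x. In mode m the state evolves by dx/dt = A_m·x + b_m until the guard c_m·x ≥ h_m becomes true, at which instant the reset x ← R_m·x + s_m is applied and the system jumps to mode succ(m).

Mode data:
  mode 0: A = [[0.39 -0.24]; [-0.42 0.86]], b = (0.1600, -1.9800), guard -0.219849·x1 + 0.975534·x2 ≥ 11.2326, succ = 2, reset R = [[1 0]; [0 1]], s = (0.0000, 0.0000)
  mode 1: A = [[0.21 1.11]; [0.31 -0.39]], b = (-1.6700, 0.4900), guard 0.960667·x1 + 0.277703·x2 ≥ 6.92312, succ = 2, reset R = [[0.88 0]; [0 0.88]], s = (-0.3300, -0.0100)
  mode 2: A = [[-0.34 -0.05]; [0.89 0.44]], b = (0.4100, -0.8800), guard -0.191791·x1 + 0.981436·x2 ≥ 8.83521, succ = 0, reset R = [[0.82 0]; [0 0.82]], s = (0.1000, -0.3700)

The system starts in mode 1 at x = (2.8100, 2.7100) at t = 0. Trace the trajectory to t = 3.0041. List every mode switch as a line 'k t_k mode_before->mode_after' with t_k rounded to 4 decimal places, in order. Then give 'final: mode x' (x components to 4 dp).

1 1.2879 1->2
2 2.4438 2->0
final: 0 2.5317 9.9922

Mode 1: guard c·x = 6.9231 hit at Δt = 1.2879 (t = 1.2879), x⁻ = (6.1841, 3.5371) → reset → x⁺ = (5.1120, 3.1026), jump to mode 2
Mode 2: guard c·x = 8.8352 hit at Δt = 1.1559 (t = 2.4438), x⁻ = (3.5334, 9.6928) → reset → x⁺ = (2.9974, 7.5781), jump to mode 0
Mode 0: flow for 0.5603 to horizon, guard not reached → x = (2.5317, 9.9922)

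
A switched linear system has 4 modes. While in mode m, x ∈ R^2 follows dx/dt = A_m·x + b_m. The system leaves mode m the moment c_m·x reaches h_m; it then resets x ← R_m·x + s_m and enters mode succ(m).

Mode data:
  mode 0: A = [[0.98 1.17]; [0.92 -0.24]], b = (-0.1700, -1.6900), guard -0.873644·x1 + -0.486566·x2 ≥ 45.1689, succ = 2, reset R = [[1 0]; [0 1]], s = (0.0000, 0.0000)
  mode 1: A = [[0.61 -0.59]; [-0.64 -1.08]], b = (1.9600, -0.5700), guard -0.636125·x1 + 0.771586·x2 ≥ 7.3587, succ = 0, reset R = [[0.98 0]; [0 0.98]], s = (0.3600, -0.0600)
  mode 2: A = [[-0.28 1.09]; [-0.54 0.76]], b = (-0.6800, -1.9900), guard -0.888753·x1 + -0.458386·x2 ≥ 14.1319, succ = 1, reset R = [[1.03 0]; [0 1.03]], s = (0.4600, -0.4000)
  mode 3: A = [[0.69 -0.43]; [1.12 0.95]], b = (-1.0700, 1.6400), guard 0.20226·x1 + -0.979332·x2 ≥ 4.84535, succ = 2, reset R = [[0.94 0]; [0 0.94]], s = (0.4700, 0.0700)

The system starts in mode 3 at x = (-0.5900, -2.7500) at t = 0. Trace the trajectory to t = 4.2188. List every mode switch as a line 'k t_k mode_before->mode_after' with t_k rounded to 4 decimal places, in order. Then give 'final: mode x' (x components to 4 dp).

Mode 3: guard c·x = 4.8453 hit at Δt = 0.8813 (t = 0.8813), x⁻ = (-0.4873, -5.0483) → reset → x⁺ = (0.0119, -4.6754), jump to mode 2
Mode 2: guard c·x = 14.1319 hit at Δt = 1.1992 (t = 2.0805), x⁻ = (-9.9315, -11.5737) → reset → x⁺ = (-9.7695, -12.3209), jump to mode 1
Mode 1: guard c·x = 7.3587 hit at Δt = 1.1860 (t = 3.2665), x⁻ = (-11.0959, 0.3892) → reset → x⁺ = (-10.5140, 0.3214), jump to mode 0
Mode 0: flow for 0.9523 to horizon, guard not reached → x = (-37.5756, -17.5592)

1 0.8813 3->2
2 2.0805 2->1
3 3.2665 1->0
final: 0 -37.5756 -17.5592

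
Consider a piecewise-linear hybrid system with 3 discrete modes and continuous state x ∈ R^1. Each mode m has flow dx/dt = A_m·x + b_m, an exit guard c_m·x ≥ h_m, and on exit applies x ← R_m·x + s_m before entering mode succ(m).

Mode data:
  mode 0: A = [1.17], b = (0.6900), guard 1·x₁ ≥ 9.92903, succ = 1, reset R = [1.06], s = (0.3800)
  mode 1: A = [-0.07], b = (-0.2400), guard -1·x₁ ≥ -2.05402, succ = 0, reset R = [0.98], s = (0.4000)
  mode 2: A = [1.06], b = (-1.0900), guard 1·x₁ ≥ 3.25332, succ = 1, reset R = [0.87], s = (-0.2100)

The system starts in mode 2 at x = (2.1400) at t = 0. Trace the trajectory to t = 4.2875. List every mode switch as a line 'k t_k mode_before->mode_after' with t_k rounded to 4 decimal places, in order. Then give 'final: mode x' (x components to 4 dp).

1 0.6546 2->1
2 2.0590 1->0
3 3.1305 0->1
final: 1 9.7897

Mode 2: guard c·x = 3.2533 hit at Δt = 0.6546 (t = 0.6546), x⁻ = (3.2533) → reset → x⁺ = (2.6204), jump to mode 1
Mode 1: guard c·x = -2.0540 hit at Δt = 1.4044 (t = 2.0590), x⁻ = (2.0540) → reset → x⁺ = (2.4129), jump to mode 0
Mode 0: guard c·x = 9.9290 hit at Δt = 1.0715 (t = 3.1305), x⁻ = (9.9290) → reset → x⁺ = (10.9048), jump to mode 1
Mode 1: flow for 1.1570 to horizon, guard not reached → x = (9.7897)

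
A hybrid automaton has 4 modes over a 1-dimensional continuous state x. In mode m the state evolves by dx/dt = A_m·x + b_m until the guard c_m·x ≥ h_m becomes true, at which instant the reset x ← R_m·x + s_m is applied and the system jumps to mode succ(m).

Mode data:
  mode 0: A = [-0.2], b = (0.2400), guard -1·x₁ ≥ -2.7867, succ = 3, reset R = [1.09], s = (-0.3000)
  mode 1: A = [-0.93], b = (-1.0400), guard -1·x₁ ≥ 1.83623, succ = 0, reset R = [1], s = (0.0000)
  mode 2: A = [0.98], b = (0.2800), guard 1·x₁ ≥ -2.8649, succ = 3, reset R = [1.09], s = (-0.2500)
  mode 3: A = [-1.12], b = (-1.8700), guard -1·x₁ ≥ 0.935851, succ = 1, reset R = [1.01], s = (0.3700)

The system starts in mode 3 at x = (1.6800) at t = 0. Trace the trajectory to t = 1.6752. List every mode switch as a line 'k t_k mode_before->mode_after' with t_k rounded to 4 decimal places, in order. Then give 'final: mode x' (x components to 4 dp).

Mode 3: guard c·x = 0.9359 hit at Δt = 1.3557 (t = 1.3557), x⁻ = (-0.9359) → reset → x⁺ = (-0.5752), jump to mode 1
Mode 1: flow for 0.3195 to horizon, guard not reached → x = (-0.7148)

1 1.3557 3->1
final: 1 -0.7148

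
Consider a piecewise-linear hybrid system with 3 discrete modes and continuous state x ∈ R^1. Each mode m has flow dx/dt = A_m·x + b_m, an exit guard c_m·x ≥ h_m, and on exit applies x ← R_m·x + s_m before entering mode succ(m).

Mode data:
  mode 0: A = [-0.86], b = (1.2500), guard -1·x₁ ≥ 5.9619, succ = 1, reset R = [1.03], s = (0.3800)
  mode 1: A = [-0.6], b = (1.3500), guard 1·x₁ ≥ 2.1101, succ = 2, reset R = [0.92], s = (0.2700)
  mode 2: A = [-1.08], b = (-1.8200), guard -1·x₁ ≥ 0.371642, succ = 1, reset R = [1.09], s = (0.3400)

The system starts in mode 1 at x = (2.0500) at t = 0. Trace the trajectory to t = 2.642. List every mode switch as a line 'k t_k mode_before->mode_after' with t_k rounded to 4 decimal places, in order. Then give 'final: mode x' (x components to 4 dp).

Mode 1: guard c·x = 2.1101 hit at Δt = 0.5956 (t = 0.5956), x⁻ = (2.1101) → reset → x⁺ = (2.2113), jump to mode 2
Mode 2: guard c·x = 0.3716 hit at Δt = 1.0068 (t = 1.6024), x⁻ = (-0.3716) → reset → x⁺ = (-0.0651), jump to mode 1
Mode 1: flow for 1.0396 to horizon, guard not reached → x = (1.0092)

1 0.5956 1->2
2 1.6024 2->1
final: 1 1.0092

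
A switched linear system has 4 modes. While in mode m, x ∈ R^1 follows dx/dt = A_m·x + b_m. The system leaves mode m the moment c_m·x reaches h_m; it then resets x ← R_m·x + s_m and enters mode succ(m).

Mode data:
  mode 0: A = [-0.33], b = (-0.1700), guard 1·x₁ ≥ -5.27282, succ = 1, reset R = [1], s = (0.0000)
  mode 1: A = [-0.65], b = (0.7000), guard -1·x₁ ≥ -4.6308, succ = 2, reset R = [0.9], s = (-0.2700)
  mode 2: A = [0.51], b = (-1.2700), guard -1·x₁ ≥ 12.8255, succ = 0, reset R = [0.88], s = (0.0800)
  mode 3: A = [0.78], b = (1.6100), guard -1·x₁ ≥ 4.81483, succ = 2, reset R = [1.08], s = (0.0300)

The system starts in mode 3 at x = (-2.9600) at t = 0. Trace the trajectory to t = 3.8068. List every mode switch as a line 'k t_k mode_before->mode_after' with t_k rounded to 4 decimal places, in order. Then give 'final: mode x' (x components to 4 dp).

1 1.4382 3->2
2 2.7967 2->0
final: 0 -8.1758

Mode 3: guard c·x = 4.8148 hit at Δt = 1.4382 (t = 1.4382), x⁻ = (-4.8148) → reset → x⁺ = (-5.1700), jump to mode 2
Mode 2: guard c·x = 12.8255 hit at Δt = 1.3585 (t = 2.7967), x⁻ = (-12.8255) → reset → x⁺ = (-11.2064), jump to mode 0
Mode 0: flow for 1.0101 to horizon, guard not reached → x = (-8.1758)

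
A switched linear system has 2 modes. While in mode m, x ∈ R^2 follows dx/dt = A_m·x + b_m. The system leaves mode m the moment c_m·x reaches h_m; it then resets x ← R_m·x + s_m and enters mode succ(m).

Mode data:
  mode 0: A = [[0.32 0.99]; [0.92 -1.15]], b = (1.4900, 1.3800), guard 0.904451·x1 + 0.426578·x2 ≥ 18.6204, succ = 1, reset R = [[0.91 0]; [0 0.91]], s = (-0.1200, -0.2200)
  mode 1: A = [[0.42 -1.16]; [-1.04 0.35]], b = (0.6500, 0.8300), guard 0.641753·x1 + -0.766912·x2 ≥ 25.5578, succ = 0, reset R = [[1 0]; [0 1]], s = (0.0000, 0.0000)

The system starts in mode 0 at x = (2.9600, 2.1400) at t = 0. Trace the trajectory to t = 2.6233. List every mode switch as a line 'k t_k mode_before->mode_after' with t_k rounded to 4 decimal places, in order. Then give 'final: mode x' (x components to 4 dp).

Mode 0: guard c·x = 18.6204 hit at Δt = 1.5749 (t = 1.5749), x⁻ = (16.6540, 8.3401) → reset → x⁺ = (15.0351, 7.3695), jump to mode 1
Mode 1: flow for 1.0484 to horizon, guard not reached → x = (23.9061, -10.8633)

1 1.5749 0->1
final: 1 23.9061 -10.8633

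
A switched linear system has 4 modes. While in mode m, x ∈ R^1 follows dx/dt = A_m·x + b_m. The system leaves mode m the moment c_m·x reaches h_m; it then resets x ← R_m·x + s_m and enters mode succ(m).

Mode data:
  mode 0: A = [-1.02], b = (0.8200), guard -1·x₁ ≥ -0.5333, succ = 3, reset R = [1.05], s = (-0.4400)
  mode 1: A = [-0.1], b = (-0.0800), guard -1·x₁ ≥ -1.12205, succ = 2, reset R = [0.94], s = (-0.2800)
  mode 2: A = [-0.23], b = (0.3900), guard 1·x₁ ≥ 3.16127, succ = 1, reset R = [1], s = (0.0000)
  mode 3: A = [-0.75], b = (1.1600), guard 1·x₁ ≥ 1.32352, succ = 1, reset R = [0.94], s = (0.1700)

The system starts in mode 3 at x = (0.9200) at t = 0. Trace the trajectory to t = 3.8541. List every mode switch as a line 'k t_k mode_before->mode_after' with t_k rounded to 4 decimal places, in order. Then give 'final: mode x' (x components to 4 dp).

Mode 3: guard c·x = 1.3235 hit at Δt = 1.3768 (t = 1.3768), x⁻ = (1.3235) → reset → x⁺ = (1.4141), jump to mode 1
Mode 1: guard c·x = -1.1220 hit at Δt = 1.4146 (t = 2.7914), x⁻ = (1.1220) → reset → x⁺ = (0.7747), jump to mode 2
Mode 2: flow for 1.0627 to horizon, guard not reached → x = (0.9744)

1 1.3768 3->1
2 2.7914 1->2
final: 2 0.9744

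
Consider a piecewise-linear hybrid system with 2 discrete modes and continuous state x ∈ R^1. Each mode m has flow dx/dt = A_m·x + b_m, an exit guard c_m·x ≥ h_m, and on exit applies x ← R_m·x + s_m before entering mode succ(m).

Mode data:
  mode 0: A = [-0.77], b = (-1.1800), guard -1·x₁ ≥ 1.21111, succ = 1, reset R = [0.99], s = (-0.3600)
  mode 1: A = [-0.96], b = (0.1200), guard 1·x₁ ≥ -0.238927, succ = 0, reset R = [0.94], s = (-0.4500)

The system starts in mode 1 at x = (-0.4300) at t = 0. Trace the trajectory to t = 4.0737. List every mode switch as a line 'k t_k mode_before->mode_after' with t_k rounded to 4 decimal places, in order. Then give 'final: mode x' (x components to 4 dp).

1 0.4396 1->0
2 1.7148 0->1
3 3.3106 1->0
final: 0 -1.0558

Mode 1: guard c·x = -0.2389 hit at Δt = 0.4396 (t = 0.4396), x⁻ = (-0.2389) → reset → x⁺ = (-0.6746), jump to mode 0
Mode 0: guard c·x = 1.2111 hit at Δt = 1.2752 (t = 1.7148), x⁻ = (-1.2111) → reset → x⁺ = (-1.5590), jump to mode 1
Mode 1: guard c·x = -0.2389 hit at Δt = 1.5958 (t = 3.3106), x⁻ = (-0.2389) → reset → x⁺ = (-0.6746), jump to mode 0
Mode 0: flow for 0.7631 to horizon, guard not reached → x = (-1.0558)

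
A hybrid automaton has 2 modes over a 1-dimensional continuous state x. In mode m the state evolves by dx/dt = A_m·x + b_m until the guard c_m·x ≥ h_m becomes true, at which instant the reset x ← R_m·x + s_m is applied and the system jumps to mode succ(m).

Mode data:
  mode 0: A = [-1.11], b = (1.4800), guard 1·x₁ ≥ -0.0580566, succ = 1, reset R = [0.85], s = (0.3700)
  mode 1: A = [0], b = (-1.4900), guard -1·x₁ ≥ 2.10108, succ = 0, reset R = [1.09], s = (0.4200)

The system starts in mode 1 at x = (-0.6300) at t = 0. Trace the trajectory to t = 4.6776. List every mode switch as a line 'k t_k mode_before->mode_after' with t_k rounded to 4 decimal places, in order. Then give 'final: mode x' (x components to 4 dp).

Mode 1: guard c·x = 2.1011 hit at Δt = 0.9873 (t = 0.9873), x⁻ = (-2.1011) → reset → x⁺ = (-1.8702), jump to mode 0
Mode 0: guard c·x = -0.0581 hit at Δt = 0.7513 (t = 1.7386), x⁻ = (-0.0581) → reset → x⁺ = (0.3207), jump to mode 1
Mode 1: guard c·x = 2.1011 hit at Δt = 1.6253 (t = 3.3639), x⁻ = (-2.1011) → reset → x⁺ = (-1.8702), jump to mode 0
Mode 0: guard c·x = -0.0581 hit at Δt = 0.7513 (t = 4.1152), x⁻ = (-0.0581) → reset → x⁺ = (0.3207), jump to mode 1
Mode 1: flow for 0.5624 to horizon, guard not reached → x = (-0.5173)

1 0.9873 1->0
2 1.7386 0->1
3 3.3639 1->0
4 4.1152 0->1
final: 1 -0.5173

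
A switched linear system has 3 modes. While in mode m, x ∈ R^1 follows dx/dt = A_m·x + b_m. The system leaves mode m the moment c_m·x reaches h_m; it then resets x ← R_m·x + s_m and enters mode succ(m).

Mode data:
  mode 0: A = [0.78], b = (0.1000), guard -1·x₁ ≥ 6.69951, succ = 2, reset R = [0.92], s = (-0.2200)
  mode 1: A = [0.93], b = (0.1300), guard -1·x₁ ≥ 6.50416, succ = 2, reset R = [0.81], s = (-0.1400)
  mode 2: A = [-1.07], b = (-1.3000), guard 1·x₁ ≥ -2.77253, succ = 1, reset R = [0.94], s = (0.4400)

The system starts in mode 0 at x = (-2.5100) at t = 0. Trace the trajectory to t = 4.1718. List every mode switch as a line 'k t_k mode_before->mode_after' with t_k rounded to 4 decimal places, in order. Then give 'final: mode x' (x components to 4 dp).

Mode 0: guard c·x = 6.6995 hit at Δt = 1.3011 (t = 1.3011), x⁻ = (-6.6995) → reset → x⁺ = (-6.3835), jump to mode 2
Mode 2: guard c·x = -2.7725 hit at Δt = 1.1210 (t = 2.4221), x⁻ = (-2.7725) → reset → x⁺ = (-2.1662), jump to mode 1
Mode 1: guard c·x = 6.5042 hit at Δt = 1.2306 (t = 3.6527), x⁻ = (-6.5042) → reset → x⁺ = (-5.4084), jump to mode 2
Mode 2: flow for 0.5191 to horizon, guard not reached → x = (-3.6212)

1 1.3011 0->2
2 2.4221 2->1
3 3.6527 1->2
final: 2 -3.6212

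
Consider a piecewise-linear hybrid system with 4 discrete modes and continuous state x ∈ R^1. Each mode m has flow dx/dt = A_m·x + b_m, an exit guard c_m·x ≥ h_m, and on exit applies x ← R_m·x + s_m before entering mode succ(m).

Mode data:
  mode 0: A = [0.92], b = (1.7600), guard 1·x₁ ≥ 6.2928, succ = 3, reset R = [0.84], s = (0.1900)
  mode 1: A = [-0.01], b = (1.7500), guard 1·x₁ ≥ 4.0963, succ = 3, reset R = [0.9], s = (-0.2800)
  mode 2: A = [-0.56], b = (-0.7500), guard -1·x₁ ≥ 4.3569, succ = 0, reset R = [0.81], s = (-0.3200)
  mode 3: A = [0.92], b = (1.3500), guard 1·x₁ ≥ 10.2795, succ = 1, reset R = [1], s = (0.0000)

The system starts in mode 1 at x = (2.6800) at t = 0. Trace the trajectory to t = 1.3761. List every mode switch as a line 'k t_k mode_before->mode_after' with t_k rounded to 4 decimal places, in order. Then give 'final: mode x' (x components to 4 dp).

Mode 1: guard c·x = 4.0963 hit at Δt = 0.8253 (t = 0.8253), x⁻ = (4.0963) → reset → x⁺ = (3.4067), jump to mode 3
Mode 3: flow for 0.5508 to horizon, guard not reached → x = (6.6229)

1 0.8253 1->3
final: 3 6.6229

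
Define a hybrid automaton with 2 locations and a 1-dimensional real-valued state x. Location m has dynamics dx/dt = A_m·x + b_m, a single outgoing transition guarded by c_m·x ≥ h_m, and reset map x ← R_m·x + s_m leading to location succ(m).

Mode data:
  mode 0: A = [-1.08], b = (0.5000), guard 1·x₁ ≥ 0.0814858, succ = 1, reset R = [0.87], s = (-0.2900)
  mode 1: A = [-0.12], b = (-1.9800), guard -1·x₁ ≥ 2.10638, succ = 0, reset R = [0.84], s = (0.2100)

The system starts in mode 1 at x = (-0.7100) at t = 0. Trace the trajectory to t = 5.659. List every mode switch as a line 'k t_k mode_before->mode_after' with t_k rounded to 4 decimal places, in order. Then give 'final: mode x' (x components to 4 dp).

1 0.7716 1->0
2 2.3160 0->1
3 3.3427 1->0
4 4.8871 0->1
final: 1 -1.6594

Mode 1: guard c·x = 2.1064 hit at Δt = 0.7716 (t = 0.7716), x⁻ = (-2.1064) → reset → x⁺ = (-1.5594), jump to mode 0
Mode 0: guard c·x = 0.0815 hit at Δt = 1.5444 (t = 2.3160), x⁻ = (0.0815) → reset → x⁺ = (-0.2191), jump to mode 1
Mode 1: guard c·x = 2.1064 hit at Δt = 1.0267 (t = 3.3427), x⁻ = (-2.1064) → reset → x⁺ = (-1.5594), jump to mode 0
Mode 0: guard c·x = 0.0815 hit at Δt = 1.5444 (t = 4.8871), x⁻ = (0.0815) → reset → x⁺ = (-0.2191), jump to mode 1
Mode 1: flow for 0.7719 to horizon, guard not reached → x = (-1.6594)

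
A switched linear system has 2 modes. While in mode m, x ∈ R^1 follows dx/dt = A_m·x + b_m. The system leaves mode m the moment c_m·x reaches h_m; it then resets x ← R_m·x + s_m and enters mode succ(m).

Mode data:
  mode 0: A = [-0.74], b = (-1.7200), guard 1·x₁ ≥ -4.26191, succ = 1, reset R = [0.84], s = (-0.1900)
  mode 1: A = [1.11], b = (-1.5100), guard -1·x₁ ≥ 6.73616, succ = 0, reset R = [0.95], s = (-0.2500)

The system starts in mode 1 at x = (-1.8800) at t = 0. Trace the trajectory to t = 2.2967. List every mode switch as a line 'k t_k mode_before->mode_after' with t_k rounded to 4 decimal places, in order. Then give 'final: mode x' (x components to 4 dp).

Mode 1: guard c·x = 6.7362 hit at Δt = 0.8250 (t = 0.8250), x⁻ = (-6.7362) → reset → x⁺ = (-6.6494), jump to mode 0
Mode 0: guard c·x = -4.2619 hit at Δt = 1.0851 (t = 1.9101), x⁻ = (-4.2619) → reset → x⁺ = (-3.7700), jump to mode 1
Mode 1: flow for 0.3866 to horizon, guard not reached → x = (-6.5194)

1 0.8250 1->0
2 1.9101 0->1
final: 1 -6.5194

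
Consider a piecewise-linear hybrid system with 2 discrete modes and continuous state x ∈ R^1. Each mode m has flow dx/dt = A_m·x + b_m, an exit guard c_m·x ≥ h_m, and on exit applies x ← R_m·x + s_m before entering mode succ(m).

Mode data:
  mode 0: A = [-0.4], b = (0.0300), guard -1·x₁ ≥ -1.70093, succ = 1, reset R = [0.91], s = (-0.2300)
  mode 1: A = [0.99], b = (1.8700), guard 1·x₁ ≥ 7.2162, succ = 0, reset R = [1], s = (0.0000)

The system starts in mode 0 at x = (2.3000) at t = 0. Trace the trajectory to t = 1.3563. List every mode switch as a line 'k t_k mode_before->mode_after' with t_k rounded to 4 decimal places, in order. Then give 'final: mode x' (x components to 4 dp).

Mode 0: guard c·x = -1.7009 hit at Δt = 0.7842 (t = 0.7842), x⁻ = (1.7009) → reset → x⁺ = (1.3178), jump to mode 1
Mode 1: flow for 0.5721 to horizon, guard not reached → x = (3.7610)

1 0.7842 0->1
final: 1 3.7610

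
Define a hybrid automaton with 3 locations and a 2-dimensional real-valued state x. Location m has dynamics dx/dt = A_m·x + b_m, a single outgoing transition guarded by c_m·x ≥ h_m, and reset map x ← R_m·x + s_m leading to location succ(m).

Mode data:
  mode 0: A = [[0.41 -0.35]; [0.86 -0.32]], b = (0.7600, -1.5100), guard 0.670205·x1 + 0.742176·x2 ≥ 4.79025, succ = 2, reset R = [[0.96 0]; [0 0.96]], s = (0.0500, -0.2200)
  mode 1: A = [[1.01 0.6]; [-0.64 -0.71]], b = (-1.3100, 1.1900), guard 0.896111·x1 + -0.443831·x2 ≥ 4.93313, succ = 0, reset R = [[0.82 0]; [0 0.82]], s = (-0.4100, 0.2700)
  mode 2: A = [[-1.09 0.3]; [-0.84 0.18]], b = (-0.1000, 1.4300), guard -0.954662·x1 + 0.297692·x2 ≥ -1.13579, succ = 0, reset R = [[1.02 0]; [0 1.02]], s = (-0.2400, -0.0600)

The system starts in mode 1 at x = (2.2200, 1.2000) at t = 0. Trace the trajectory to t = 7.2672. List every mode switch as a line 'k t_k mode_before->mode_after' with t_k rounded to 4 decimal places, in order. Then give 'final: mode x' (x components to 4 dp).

1 1.2067 1->0
2 1.8674 0->2
3 3.2215 2->0
4 5.5053 0->2
5 6.7399 2->0
final: 0 1.7960 0.3064

Mode 1: guard c·x = 4.9331 hit at Δt = 1.2067 (t = 1.2067), x⁻ = (5.2706, -0.4734) → reset → x⁺ = (3.9119, -0.1182), jump to mode 0
Mode 0: guard c·x = 4.7903 hit at Δt = 0.6607 (t = 1.8674), x⁻ = (5.5528, 1.4400) → reset → x⁺ = (5.3807, 1.1624), jump to mode 2
Mode 2: guard c·x = -1.1358 hit at Δt = 1.3541 (t = 3.2215), x⁻ = (1.1734, -0.0524) → reset → x⁺ = (0.9569, -0.1134), jump to mode 0
Mode 0: guard c·x = 4.7903 hit at Δt = 2.2838 (t = 5.5053), x⁻ = (5.1325, 1.8196) → reset → x⁺ = (4.9772, 1.5268), jump to mode 2
Mode 2: guard c·x = -1.1358 hit at Δt = 1.2346 (t = 6.7399), x⁻ = (1.3626, 0.5542) → reset → x⁺ = (1.1498, 0.5053), jump to mode 0
Mode 0: flow for 0.5273 to horizon, guard not reached → x = (1.7960, 0.3064)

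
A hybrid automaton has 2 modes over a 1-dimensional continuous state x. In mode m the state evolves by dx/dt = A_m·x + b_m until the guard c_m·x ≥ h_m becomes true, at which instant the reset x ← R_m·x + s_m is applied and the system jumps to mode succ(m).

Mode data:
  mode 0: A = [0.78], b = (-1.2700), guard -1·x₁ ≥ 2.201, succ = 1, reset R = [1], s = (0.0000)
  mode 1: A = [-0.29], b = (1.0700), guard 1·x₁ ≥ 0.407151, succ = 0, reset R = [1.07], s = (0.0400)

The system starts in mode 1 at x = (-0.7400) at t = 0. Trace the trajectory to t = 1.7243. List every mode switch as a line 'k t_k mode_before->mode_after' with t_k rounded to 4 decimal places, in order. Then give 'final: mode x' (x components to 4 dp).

1 1.0335 1->0
final: 0 -0.3473

Mode 1: guard c·x = 0.4072 hit at Δt = 1.0335 (t = 1.0335), x⁻ = (0.4072) → reset → x⁺ = (0.4757), jump to mode 0
Mode 0: flow for 0.6908 to horizon, guard not reached → x = (-0.3473)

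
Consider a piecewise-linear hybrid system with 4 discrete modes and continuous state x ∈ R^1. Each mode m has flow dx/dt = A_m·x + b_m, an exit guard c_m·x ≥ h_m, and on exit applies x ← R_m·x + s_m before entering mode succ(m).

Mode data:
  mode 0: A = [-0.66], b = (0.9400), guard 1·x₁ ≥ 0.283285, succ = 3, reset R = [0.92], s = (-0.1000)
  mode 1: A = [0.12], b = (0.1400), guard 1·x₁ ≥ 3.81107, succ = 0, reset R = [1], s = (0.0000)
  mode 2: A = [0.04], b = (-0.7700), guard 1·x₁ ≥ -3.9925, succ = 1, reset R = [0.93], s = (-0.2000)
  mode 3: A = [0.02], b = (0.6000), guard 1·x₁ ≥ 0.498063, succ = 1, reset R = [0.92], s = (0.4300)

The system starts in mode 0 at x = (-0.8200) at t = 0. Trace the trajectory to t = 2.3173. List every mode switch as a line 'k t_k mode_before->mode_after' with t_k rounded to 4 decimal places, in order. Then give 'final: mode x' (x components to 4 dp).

Mode 0: guard c·x = 0.2833 hit at Δt = 1.0250 (t = 1.0250), x⁻ = (0.2833) → reset → x⁺ = (0.1606), jump to mode 3
Mode 3: guard c·x = 0.4981 hit at Δt = 0.5563 (t = 1.5813), x⁻ = (0.4981) → reset → x⁺ = (0.8882), jump to mode 1
Mode 1: flow for 0.7360 to horizon, guard not reached → x = (1.0780)

1 1.0250 0->3
2 1.5813 3->1
final: 1 1.0780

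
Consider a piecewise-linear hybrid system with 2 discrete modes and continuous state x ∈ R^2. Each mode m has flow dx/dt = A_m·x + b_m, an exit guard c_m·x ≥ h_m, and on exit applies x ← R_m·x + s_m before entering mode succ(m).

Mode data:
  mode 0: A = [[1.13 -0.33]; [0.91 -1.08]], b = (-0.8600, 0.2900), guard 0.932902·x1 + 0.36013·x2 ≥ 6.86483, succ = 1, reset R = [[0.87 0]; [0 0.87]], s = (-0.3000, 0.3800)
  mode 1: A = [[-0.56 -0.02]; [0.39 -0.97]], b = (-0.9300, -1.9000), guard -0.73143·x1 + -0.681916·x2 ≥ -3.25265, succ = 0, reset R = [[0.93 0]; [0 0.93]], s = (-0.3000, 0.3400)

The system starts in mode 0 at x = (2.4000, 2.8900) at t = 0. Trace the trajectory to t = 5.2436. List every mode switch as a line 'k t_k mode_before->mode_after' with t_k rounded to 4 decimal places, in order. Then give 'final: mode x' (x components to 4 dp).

Mode 0: guard c·x = 6.8648 hit at Δt = 1.5017 (t = 1.5017), x⁻ = (5.9619, 3.6181) → reset → x⁺ = (4.8868, 3.5277), jump to mode 1
Mode 1: guard c·x = -3.2527 hit at Δt = 0.6420 (t = 2.1437), x⁻ = (2.8827, 1.6779) → reset → x⁺ = (2.3809, 1.9005), jump to mode 0
Mode 0: guard c·x = 6.8648 hit at Δt = 1.3965 (t = 3.5402), x⁻ = (6.0403, 3.4150) → reset → x⁺ = (4.9551, 3.3510), jump to mode 1
Mode 1: guard c·x = -3.2527 hit at Δt = 0.6358 (t = 4.1760), x⁻ = (2.9478, 1.6081) → reset → x⁺ = (2.4414, 1.8355), jump to mode 0
Mode 0: flow for 1.0676 to horizon, guard not reached → x = (4.8938, 2.8890)

1 1.5017 0->1
2 2.1437 1->0
3 3.5402 0->1
4 4.1760 1->0
final: 0 4.8938 2.8890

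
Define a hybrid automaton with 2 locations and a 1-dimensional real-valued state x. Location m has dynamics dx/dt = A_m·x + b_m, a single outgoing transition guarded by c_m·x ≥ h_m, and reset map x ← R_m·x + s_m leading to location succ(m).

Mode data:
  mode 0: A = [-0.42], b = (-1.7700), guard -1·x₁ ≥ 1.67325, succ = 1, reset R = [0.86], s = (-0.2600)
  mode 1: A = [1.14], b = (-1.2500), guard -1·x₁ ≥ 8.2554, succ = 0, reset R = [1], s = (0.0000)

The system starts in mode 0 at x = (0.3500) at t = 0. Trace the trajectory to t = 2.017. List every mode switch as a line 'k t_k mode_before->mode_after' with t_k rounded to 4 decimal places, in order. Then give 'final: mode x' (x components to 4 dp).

Mode 0: guard c·x = 1.6732 hit at Δt = 1.3945 (t = 1.3945), x⁻ = (-1.6732) → reset → x⁺ = (-1.6990), jump to mode 1
Mode 1: flow for 0.6225 to horizon, guard not reached → x = (-4.5875)

1 1.3945 0->1
final: 1 -4.5875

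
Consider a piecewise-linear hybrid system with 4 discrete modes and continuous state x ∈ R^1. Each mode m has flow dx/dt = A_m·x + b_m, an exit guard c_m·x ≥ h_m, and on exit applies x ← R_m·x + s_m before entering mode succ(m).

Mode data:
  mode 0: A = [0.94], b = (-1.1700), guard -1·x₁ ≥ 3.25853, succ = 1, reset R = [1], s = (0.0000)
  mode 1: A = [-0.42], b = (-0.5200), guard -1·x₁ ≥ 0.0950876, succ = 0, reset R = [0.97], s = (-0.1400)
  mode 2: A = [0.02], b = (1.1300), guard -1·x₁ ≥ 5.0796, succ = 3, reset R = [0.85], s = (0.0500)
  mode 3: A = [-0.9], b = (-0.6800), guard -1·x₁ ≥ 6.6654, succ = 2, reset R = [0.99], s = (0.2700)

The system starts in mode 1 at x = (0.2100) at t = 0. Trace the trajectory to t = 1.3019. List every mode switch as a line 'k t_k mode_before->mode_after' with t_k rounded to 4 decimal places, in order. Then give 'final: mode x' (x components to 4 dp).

1 0.5633 1->0
final: 0 -1.7125

Mode 1: guard c·x = 0.0951 hit at Δt = 0.5633 (t = 0.5633), x⁻ = (-0.0951) → reset → x⁺ = (-0.2322), jump to mode 0
Mode 0: flow for 0.7386 to horizon, guard not reached → x = (-1.7125)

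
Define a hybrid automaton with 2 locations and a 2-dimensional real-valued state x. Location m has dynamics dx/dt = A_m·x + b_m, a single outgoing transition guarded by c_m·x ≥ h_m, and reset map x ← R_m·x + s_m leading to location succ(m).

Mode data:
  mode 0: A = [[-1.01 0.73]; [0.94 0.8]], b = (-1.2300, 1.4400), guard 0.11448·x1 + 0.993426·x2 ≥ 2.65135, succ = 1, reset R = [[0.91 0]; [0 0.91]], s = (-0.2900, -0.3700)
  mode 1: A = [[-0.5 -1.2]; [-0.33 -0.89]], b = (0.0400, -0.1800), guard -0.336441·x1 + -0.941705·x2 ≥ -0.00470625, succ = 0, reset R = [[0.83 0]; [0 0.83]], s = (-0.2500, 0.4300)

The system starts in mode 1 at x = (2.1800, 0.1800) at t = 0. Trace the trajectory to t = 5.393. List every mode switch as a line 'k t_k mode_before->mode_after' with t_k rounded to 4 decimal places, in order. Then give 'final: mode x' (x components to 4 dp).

1 1.4077 1->0
2 2.3549 0->1
3 4.7132 1->0
final: 0 -0.8264 1.7756

Mode 1: guard c·x = -0.0047 hit at Δt = 1.4077 (t = 1.4077), x⁻ = (1.4915, -0.5279) → reset → x⁺ = (0.9879, -0.0081), jump to mode 0
Mode 0: guard c·x = 2.6513 hit at Δt = 0.9472 (t = 2.3549), x⁻ = (0.2570, 2.6393) → reset → x⁺ = (-0.0561, 2.0317), jump to mode 1
Mode 1: guard c·x = -0.0047 hit at Δt = 2.3583 (t = 4.7132), x⁻ = (-1.3342, 0.4817) → reset → x⁺ = (-1.3574, 0.8298), jump to mode 0
Mode 0: flow for 0.6798 to horizon, guard not reached → x = (-0.8264, 1.7756)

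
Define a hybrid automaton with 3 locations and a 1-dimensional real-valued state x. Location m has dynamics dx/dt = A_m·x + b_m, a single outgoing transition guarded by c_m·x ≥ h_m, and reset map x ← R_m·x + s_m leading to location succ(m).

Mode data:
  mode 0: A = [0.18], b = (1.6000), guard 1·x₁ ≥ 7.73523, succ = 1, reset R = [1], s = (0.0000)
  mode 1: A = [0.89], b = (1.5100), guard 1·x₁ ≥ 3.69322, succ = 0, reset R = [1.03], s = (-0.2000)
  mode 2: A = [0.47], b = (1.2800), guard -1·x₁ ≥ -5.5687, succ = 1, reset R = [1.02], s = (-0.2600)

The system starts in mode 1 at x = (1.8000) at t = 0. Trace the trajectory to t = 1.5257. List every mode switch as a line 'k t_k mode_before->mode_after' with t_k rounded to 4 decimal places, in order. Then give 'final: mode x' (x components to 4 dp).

1 0.4862 1->0
final: 0 6.1746

Mode 1: guard c·x = 3.6932 hit at Δt = 0.4862 (t = 0.4862), x⁻ = (3.6932) → reset → x⁺ = (3.6040), jump to mode 0
Mode 0: flow for 1.0395 to horizon, guard not reached → x = (6.1746)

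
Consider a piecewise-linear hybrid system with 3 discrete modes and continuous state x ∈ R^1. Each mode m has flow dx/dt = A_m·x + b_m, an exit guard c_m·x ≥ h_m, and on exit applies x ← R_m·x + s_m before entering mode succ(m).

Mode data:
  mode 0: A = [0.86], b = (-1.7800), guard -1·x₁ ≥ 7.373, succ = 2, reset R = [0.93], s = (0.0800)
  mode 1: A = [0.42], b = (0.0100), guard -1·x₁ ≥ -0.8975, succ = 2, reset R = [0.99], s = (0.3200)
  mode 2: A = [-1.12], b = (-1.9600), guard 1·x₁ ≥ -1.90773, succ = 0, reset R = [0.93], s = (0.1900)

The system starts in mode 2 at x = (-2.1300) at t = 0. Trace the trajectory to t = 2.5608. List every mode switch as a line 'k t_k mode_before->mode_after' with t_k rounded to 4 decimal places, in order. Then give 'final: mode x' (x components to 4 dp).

1 0.7851 2->0
2 1.8891 0->2
final: 2 -4.1190

Mode 2: guard c·x = -1.9077 hit at Δt = 0.7851 (t = 0.7851), x⁻ = (-1.9077) → reset → x⁺ = (-1.5842), jump to mode 0
Mode 0: guard c·x = 7.3730 hit at Δt = 1.1040 (t = 1.8891), x⁻ = (-7.3730) → reset → x⁺ = (-6.7769), jump to mode 2
Mode 2: flow for 0.6717 to horizon, guard not reached → x = (-4.1190)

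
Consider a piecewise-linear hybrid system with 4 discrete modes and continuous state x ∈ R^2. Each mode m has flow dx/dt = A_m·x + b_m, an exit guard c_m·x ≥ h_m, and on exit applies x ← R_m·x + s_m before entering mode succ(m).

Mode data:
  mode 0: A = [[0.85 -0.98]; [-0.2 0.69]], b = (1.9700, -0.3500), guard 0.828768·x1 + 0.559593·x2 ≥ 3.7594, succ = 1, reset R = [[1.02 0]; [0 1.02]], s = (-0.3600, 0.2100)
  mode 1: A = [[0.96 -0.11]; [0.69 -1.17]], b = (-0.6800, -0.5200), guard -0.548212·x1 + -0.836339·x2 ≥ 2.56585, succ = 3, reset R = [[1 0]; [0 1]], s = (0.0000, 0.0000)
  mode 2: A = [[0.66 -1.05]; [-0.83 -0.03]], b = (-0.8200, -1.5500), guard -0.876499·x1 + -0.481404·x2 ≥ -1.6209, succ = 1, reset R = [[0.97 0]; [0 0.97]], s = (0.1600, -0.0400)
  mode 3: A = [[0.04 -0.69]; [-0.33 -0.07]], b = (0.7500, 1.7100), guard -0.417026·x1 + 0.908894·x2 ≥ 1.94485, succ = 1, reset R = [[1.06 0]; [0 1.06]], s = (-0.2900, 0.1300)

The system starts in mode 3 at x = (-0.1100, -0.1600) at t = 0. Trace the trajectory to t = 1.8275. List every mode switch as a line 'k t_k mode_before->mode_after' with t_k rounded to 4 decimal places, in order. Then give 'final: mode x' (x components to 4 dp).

1 1.4304 3->1
final: 1 -0.8860 1.2011

Mode 3: guard c·x = 1.9448 hit at Δt = 1.4304 (t = 1.4304), x⁻ = (-0.0239, 2.1288) → reset → x⁺ = (-0.3154, 2.3866), jump to mode 1
Mode 1: flow for 0.3971 to horizon, guard not reached → x = (-0.8860, 1.2011)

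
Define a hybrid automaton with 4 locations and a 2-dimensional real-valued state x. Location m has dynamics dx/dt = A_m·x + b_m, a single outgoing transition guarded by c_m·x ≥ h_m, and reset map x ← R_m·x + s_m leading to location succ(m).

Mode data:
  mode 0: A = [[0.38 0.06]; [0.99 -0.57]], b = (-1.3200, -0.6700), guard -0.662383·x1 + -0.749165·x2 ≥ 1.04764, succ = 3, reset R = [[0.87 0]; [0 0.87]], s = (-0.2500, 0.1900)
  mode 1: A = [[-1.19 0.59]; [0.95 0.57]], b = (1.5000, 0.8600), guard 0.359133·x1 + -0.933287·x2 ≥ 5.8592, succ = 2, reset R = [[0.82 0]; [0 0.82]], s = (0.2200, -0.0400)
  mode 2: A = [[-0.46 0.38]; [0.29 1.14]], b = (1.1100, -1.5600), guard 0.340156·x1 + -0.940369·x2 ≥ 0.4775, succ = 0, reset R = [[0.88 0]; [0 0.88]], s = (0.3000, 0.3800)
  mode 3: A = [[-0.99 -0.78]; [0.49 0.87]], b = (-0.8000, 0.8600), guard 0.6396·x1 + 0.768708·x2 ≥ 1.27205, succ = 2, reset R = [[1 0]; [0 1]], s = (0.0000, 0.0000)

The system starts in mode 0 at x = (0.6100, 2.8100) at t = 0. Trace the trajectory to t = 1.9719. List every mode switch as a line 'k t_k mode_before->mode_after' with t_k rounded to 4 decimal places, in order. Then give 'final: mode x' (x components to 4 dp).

Mode 0: guard c·x = 1.0476 hit at Δt = 1.5716 (t = 1.5716), x⁻ = (-1.5255, -0.0496) → reset → x⁺ = (-1.5772, 0.1468), jump to mode 3
Mode 3: flow for 0.4003 to horizon, guard not reached → x = (-1.3791, 0.2739)

1 1.5716 0->3
final: 3 -1.3791 0.2739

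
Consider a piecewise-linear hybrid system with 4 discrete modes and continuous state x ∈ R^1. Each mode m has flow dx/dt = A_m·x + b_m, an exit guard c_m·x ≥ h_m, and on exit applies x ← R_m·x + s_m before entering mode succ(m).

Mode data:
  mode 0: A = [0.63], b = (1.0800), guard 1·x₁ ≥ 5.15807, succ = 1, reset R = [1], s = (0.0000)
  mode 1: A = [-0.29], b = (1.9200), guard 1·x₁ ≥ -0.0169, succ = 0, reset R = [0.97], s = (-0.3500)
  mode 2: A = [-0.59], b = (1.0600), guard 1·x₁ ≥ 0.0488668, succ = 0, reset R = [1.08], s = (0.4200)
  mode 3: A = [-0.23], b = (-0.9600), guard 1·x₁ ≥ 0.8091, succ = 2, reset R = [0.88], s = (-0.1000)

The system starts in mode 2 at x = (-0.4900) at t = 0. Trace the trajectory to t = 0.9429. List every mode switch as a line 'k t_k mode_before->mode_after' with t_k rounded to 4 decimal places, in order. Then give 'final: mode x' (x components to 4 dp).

Mode 2: guard c·x = 0.0489 hit at Δt = 0.4555 (t = 0.4555), x⁻ = (0.0489) → reset → x⁺ = (0.4728), jump to mode 0
Mode 0: flow for 0.4874 to horizon, guard not reached → x = (1.2589)

1 0.4555 2->0
final: 0 1.2589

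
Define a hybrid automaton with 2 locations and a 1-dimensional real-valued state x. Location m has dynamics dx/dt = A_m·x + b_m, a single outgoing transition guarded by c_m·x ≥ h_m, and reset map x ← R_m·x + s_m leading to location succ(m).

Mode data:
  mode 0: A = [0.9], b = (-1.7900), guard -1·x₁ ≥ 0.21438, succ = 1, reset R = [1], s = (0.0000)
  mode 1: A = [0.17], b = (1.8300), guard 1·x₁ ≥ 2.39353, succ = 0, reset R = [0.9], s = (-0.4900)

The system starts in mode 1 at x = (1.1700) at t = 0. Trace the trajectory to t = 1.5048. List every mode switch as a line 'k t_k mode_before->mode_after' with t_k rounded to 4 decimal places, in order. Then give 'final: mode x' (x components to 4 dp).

1 0.5741 1->0
final: 0 1.2385

Mode 1: guard c·x = 2.3935 hit at Δt = 0.5741 (t = 0.5741), x⁻ = (2.3935) → reset → x⁺ = (1.6642), jump to mode 0
Mode 0: flow for 0.9307 to horizon, guard not reached → x = (1.2385)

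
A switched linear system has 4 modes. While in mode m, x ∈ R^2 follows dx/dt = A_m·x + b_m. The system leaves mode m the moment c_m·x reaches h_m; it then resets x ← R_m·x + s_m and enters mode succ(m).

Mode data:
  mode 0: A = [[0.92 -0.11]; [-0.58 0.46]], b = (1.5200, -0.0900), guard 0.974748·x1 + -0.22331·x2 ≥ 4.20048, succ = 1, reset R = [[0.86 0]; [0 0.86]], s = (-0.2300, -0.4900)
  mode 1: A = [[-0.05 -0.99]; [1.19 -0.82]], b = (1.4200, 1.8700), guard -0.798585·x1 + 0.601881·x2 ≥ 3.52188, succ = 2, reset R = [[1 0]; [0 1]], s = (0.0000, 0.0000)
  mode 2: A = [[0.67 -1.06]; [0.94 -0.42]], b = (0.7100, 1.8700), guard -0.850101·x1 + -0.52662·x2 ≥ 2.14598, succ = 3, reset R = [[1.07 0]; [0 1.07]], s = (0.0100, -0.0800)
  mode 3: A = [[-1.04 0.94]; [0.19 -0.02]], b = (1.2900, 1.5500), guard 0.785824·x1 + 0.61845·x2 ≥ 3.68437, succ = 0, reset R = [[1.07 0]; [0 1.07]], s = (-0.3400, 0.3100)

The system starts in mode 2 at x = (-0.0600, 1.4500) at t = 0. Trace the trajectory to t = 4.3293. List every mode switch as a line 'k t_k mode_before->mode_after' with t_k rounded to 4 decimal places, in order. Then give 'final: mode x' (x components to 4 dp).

1 1.5671 2->3
2 3.0824 3->0
3 3.8994 0->1
final: 1 3.2223 4.2482

Mode 2: guard c·x = 2.1460 hit at Δt = 1.5671 (t = 1.5671), x⁻ = (-3.2589, 1.1858) → reset → x⁺ = (-3.4771, 1.1888), jump to mode 3
Mode 3: guard c·x = 3.6844 hit at Δt = 1.5153 (t = 3.0824), x⁻ = (2.0222, 3.3880) → reset → x⁺ = (1.8238, 3.9351), jump to mode 0
Mode 0: guard c·x = 4.2005 hit at Δt = 0.8170 (t = 3.8994), x⁻ = (5.1812, 3.8060) → reset → x⁺ = (4.2259, 2.7832), jump to mode 1
Mode 1: flow for 0.4299 to horizon, guard not reached → x = (3.2223, 4.2482)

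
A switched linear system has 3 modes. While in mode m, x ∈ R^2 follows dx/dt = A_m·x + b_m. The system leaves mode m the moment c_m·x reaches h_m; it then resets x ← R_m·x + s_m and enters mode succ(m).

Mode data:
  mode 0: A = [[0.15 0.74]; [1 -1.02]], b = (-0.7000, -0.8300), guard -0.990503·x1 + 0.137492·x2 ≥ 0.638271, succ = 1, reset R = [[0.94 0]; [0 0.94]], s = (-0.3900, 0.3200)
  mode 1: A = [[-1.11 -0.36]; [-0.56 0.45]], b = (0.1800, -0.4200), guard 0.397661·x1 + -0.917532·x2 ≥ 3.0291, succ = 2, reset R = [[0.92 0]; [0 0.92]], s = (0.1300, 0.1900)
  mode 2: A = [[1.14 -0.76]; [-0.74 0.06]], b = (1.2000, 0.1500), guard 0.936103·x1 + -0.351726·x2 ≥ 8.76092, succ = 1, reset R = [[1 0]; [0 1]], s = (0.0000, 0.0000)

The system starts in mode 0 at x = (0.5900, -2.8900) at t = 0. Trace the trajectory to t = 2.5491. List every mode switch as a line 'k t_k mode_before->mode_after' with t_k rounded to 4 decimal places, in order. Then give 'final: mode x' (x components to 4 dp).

1 0.6160 0->1
2 1.8582 1->2
final: 2 4.7427 -3.8892

Mode 0: guard c·x = 0.6383 hit at Δt = 0.6160 (t = 0.6160), x⁻ = (-0.9281, -2.0436) → reset → x⁺ = (-1.2624, -1.6010), jump to mode 1
Mode 1: guard c·x = 3.0291 hit at Δt = 1.2422 (t = 1.8582), x⁻ = (0.3810, -3.1362) → reset → x⁺ = (0.4805, -2.6953), jump to mode 2
Mode 2: flow for 0.6909 to horizon, guard not reached → x = (4.7427, -3.8892)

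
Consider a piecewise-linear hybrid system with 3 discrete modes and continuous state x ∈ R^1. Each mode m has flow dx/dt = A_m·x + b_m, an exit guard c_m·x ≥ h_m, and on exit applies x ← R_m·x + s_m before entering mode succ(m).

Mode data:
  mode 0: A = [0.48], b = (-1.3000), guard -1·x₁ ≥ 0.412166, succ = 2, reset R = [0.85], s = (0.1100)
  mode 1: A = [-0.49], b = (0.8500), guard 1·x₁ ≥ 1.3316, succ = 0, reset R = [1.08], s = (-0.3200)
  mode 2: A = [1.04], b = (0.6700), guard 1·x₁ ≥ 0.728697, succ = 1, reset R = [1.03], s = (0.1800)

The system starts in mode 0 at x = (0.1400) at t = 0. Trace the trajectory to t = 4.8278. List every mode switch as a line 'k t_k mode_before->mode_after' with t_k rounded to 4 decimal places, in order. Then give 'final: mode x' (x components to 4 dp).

1 0.4057 0->2
2 1.5822 2->1
3 2.9916 1->0
4 4.3960 0->2
final: 2 -0.0114

Mode 0: guard c·x = 0.4122 hit at Δt = 0.4057 (t = 0.4057), x⁻ = (-0.4122) → reset → x⁺ = (-0.2403), jump to mode 2
Mode 2: guard c·x = 0.7287 hit at Δt = 1.1765 (t = 1.5822), x⁻ = (0.7287) → reset → x⁺ = (0.9306), jump to mode 1
Mode 1: guard c·x = 1.3316 hit at Δt = 1.4094 (t = 2.9916), x⁻ = (1.3316) → reset → x⁺ = (1.1181), jump to mode 0
Mode 0: guard c·x = 0.4122 hit at Δt = 1.4044 (t = 4.3960), x⁻ = (-0.4122) → reset → x⁺ = (-0.2403), jump to mode 2
Mode 2: flow for 0.4318 to horizon, guard not reached → x = (-0.0114)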